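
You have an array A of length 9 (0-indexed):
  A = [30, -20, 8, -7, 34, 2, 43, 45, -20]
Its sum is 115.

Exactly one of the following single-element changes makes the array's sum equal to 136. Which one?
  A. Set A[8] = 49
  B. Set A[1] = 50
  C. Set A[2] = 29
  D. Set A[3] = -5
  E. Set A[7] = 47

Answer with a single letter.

Answer: C

Derivation:
Option A: A[8] -20->49, delta=69, new_sum=115+(69)=184
Option B: A[1] -20->50, delta=70, new_sum=115+(70)=185
Option C: A[2] 8->29, delta=21, new_sum=115+(21)=136 <-- matches target
Option D: A[3] -7->-5, delta=2, new_sum=115+(2)=117
Option E: A[7] 45->47, delta=2, new_sum=115+(2)=117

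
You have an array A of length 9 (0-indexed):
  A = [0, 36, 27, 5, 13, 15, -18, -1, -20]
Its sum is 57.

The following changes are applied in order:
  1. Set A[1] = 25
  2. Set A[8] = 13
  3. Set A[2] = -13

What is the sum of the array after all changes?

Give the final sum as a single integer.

Initial sum: 57
Change 1: A[1] 36 -> 25, delta = -11, sum = 46
Change 2: A[8] -20 -> 13, delta = 33, sum = 79
Change 3: A[2] 27 -> -13, delta = -40, sum = 39

Answer: 39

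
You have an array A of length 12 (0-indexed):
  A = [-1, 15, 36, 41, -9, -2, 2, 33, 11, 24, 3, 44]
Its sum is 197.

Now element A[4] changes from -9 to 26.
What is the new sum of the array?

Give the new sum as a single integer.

Answer: 232

Derivation:
Old value at index 4: -9
New value at index 4: 26
Delta = 26 - -9 = 35
New sum = old_sum + delta = 197 + (35) = 232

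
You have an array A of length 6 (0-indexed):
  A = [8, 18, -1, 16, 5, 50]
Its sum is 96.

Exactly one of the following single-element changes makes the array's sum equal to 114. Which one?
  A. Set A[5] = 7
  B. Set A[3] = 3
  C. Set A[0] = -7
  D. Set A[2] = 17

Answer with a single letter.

Answer: D

Derivation:
Option A: A[5] 50->7, delta=-43, new_sum=96+(-43)=53
Option B: A[3] 16->3, delta=-13, new_sum=96+(-13)=83
Option C: A[0] 8->-7, delta=-15, new_sum=96+(-15)=81
Option D: A[2] -1->17, delta=18, new_sum=96+(18)=114 <-- matches target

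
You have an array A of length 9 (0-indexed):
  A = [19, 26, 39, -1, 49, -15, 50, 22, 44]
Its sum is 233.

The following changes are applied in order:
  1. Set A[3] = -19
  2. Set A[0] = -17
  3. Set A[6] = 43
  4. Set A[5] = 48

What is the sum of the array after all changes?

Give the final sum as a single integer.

Answer: 235

Derivation:
Initial sum: 233
Change 1: A[3] -1 -> -19, delta = -18, sum = 215
Change 2: A[0] 19 -> -17, delta = -36, sum = 179
Change 3: A[6] 50 -> 43, delta = -7, sum = 172
Change 4: A[5] -15 -> 48, delta = 63, sum = 235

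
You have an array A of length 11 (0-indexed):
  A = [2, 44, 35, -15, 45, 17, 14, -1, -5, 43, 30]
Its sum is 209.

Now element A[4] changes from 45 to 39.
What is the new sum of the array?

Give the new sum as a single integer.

Old value at index 4: 45
New value at index 4: 39
Delta = 39 - 45 = -6
New sum = old_sum + delta = 209 + (-6) = 203

Answer: 203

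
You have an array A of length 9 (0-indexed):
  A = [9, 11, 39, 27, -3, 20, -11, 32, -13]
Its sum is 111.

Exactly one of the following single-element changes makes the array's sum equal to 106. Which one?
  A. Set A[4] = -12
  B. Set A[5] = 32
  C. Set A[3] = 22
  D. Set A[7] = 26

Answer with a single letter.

Answer: C

Derivation:
Option A: A[4] -3->-12, delta=-9, new_sum=111+(-9)=102
Option B: A[5] 20->32, delta=12, new_sum=111+(12)=123
Option C: A[3] 27->22, delta=-5, new_sum=111+(-5)=106 <-- matches target
Option D: A[7] 32->26, delta=-6, new_sum=111+(-6)=105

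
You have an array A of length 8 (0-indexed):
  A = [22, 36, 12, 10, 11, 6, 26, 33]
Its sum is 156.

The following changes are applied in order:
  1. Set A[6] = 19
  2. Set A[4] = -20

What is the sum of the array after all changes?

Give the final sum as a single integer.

Answer: 118

Derivation:
Initial sum: 156
Change 1: A[6] 26 -> 19, delta = -7, sum = 149
Change 2: A[4] 11 -> -20, delta = -31, sum = 118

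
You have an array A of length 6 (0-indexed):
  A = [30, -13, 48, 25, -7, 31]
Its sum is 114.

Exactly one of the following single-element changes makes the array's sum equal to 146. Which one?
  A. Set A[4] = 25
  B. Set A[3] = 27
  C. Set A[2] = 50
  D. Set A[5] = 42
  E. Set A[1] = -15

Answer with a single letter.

Option A: A[4] -7->25, delta=32, new_sum=114+(32)=146 <-- matches target
Option B: A[3] 25->27, delta=2, new_sum=114+(2)=116
Option C: A[2] 48->50, delta=2, new_sum=114+(2)=116
Option D: A[5] 31->42, delta=11, new_sum=114+(11)=125
Option E: A[1] -13->-15, delta=-2, new_sum=114+(-2)=112

Answer: A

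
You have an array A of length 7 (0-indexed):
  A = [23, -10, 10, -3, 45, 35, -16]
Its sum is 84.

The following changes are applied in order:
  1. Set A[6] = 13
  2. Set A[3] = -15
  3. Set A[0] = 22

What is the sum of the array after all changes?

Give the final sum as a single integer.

Answer: 100

Derivation:
Initial sum: 84
Change 1: A[6] -16 -> 13, delta = 29, sum = 113
Change 2: A[3] -3 -> -15, delta = -12, sum = 101
Change 3: A[0] 23 -> 22, delta = -1, sum = 100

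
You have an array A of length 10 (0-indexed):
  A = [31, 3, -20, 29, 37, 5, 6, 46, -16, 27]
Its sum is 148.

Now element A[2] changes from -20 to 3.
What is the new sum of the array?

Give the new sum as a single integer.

Old value at index 2: -20
New value at index 2: 3
Delta = 3 - -20 = 23
New sum = old_sum + delta = 148 + (23) = 171

Answer: 171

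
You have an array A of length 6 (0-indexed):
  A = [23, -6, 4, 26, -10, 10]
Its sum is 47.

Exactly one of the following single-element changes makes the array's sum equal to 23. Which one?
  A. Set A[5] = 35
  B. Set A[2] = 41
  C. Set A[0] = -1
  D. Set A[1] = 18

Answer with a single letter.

Answer: C

Derivation:
Option A: A[5] 10->35, delta=25, new_sum=47+(25)=72
Option B: A[2] 4->41, delta=37, new_sum=47+(37)=84
Option C: A[0] 23->-1, delta=-24, new_sum=47+(-24)=23 <-- matches target
Option D: A[1] -6->18, delta=24, new_sum=47+(24)=71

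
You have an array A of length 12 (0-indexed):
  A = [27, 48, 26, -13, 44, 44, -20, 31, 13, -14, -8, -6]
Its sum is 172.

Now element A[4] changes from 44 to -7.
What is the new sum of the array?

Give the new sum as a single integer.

Answer: 121

Derivation:
Old value at index 4: 44
New value at index 4: -7
Delta = -7 - 44 = -51
New sum = old_sum + delta = 172 + (-51) = 121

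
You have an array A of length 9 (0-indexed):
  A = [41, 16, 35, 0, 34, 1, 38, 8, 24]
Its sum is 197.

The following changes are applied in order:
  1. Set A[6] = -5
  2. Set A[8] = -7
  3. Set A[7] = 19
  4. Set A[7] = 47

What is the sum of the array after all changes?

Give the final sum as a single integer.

Answer: 162

Derivation:
Initial sum: 197
Change 1: A[6] 38 -> -5, delta = -43, sum = 154
Change 2: A[8] 24 -> -7, delta = -31, sum = 123
Change 3: A[7] 8 -> 19, delta = 11, sum = 134
Change 4: A[7] 19 -> 47, delta = 28, sum = 162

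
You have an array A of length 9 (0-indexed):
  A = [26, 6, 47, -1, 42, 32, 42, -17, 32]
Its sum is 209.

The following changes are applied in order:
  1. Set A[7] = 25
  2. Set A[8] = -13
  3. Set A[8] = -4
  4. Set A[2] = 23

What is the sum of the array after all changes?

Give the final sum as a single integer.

Answer: 191

Derivation:
Initial sum: 209
Change 1: A[7] -17 -> 25, delta = 42, sum = 251
Change 2: A[8] 32 -> -13, delta = -45, sum = 206
Change 3: A[8] -13 -> -4, delta = 9, sum = 215
Change 4: A[2] 47 -> 23, delta = -24, sum = 191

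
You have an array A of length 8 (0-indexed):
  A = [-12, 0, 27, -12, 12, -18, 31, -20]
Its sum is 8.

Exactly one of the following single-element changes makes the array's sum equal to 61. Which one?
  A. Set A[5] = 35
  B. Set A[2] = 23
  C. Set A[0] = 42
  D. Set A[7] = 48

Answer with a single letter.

Option A: A[5] -18->35, delta=53, new_sum=8+(53)=61 <-- matches target
Option B: A[2] 27->23, delta=-4, new_sum=8+(-4)=4
Option C: A[0] -12->42, delta=54, new_sum=8+(54)=62
Option D: A[7] -20->48, delta=68, new_sum=8+(68)=76

Answer: A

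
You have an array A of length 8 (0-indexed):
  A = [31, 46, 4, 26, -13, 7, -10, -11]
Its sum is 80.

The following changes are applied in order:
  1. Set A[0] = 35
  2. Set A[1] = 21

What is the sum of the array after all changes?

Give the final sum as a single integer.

Answer: 59

Derivation:
Initial sum: 80
Change 1: A[0] 31 -> 35, delta = 4, sum = 84
Change 2: A[1] 46 -> 21, delta = -25, sum = 59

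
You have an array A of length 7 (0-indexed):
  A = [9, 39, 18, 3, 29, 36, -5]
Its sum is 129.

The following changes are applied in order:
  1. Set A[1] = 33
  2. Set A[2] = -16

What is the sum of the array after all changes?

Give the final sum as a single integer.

Answer: 89

Derivation:
Initial sum: 129
Change 1: A[1] 39 -> 33, delta = -6, sum = 123
Change 2: A[2] 18 -> -16, delta = -34, sum = 89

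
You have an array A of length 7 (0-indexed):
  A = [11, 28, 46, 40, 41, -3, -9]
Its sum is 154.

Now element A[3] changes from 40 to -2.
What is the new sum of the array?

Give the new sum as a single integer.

Old value at index 3: 40
New value at index 3: -2
Delta = -2 - 40 = -42
New sum = old_sum + delta = 154 + (-42) = 112

Answer: 112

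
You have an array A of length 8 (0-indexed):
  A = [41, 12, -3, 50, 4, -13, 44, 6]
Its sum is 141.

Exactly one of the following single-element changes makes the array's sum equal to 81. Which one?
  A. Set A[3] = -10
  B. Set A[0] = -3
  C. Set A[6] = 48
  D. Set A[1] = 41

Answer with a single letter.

Answer: A

Derivation:
Option A: A[3] 50->-10, delta=-60, new_sum=141+(-60)=81 <-- matches target
Option B: A[0] 41->-3, delta=-44, new_sum=141+(-44)=97
Option C: A[6] 44->48, delta=4, new_sum=141+(4)=145
Option D: A[1] 12->41, delta=29, new_sum=141+(29)=170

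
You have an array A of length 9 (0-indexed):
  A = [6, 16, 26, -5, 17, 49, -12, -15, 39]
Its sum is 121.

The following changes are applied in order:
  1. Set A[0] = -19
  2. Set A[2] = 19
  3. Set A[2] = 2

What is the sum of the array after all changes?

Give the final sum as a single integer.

Answer: 72

Derivation:
Initial sum: 121
Change 1: A[0] 6 -> -19, delta = -25, sum = 96
Change 2: A[2] 26 -> 19, delta = -7, sum = 89
Change 3: A[2] 19 -> 2, delta = -17, sum = 72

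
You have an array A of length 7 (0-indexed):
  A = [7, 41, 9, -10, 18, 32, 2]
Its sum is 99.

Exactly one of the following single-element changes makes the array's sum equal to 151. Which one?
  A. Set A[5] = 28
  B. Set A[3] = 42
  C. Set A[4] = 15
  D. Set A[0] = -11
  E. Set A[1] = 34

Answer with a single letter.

Option A: A[5] 32->28, delta=-4, new_sum=99+(-4)=95
Option B: A[3] -10->42, delta=52, new_sum=99+(52)=151 <-- matches target
Option C: A[4] 18->15, delta=-3, new_sum=99+(-3)=96
Option D: A[0] 7->-11, delta=-18, new_sum=99+(-18)=81
Option E: A[1] 41->34, delta=-7, new_sum=99+(-7)=92

Answer: B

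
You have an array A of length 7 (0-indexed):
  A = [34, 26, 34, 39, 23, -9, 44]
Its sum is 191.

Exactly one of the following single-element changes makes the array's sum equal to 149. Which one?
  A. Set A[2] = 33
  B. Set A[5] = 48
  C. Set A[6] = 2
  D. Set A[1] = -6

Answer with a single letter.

Option A: A[2] 34->33, delta=-1, new_sum=191+(-1)=190
Option B: A[5] -9->48, delta=57, new_sum=191+(57)=248
Option C: A[6] 44->2, delta=-42, new_sum=191+(-42)=149 <-- matches target
Option D: A[1] 26->-6, delta=-32, new_sum=191+(-32)=159

Answer: C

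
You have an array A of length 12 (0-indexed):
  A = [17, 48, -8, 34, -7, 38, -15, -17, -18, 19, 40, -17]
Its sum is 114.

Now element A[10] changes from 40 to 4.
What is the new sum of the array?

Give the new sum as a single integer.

Old value at index 10: 40
New value at index 10: 4
Delta = 4 - 40 = -36
New sum = old_sum + delta = 114 + (-36) = 78

Answer: 78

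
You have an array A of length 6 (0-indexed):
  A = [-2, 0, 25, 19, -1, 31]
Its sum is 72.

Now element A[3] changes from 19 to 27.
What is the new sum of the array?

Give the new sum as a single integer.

Old value at index 3: 19
New value at index 3: 27
Delta = 27 - 19 = 8
New sum = old_sum + delta = 72 + (8) = 80

Answer: 80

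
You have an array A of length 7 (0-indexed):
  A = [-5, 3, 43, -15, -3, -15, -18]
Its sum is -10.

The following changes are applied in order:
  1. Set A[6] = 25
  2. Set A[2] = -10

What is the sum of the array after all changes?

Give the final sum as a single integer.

Initial sum: -10
Change 1: A[6] -18 -> 25, delta = 43, sum = 33
Change 2: A[2] 43 -> -10, delta = -53, sum = -20

Answer: -20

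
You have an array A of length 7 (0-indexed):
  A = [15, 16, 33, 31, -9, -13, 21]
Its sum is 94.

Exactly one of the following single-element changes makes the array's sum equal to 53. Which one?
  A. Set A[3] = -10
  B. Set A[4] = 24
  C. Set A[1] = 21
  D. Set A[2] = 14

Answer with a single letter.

Option A: A[3] 31->-10, delta=-41, new_sum=94+(-41)=53 <-- matches target
Option B: A[4] -9->24, delta=33, new_sum=94+(33)=127
Option C: A[1] 16->21, delta=5, new_sum=94+(5)=99
Option D: A[2] 33->14, delta=-19, new_sum=94+(-19)=75

Answer: A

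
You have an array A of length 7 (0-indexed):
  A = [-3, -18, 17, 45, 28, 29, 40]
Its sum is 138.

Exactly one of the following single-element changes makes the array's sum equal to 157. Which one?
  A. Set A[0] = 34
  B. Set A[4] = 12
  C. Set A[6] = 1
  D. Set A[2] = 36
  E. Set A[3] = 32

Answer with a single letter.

Answer: D

Derivation:
Option A: A[0] -3->34, delta=37, new_sum=138+(37)=175
Option B: A[4] 28->12, delta=-16, new_sum=138+(-16)=122
Option C: A[6] 40->1, delta=-39, new_sum=138+(-39)=99
Option D: A[2] 17->36, delta=19, new_sum=138+(19)=157 <-- matches target
Option E: A[3] 45->32, delta=-13, new_sum=138+(-13)=125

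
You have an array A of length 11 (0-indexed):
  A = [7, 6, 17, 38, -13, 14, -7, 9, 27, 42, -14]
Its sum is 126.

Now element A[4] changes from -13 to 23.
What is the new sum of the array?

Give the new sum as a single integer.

Answer: 162

Derivation:
Old value at index 4: -13
New value at index 4: 23
Delta = 23 - -13 = 36
New sum = old_sum + delta = 126 + (36) = 162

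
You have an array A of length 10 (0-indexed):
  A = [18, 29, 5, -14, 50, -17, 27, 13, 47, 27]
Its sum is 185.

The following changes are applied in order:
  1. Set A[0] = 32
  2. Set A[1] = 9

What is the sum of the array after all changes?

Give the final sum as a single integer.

Answer: 179

Derivation:
Initial sum: 185
Change 1: A[0] 18 -> 32, delta = 14, sum = 199
Change 2: A[1] 29 -> 9, delta = -20, sum = 179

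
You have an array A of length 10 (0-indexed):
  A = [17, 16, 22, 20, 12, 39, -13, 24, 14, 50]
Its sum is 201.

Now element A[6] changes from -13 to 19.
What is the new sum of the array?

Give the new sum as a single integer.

Old value at index 6: -13
New value at index 6: 19
Delta = 19 - -13 = 32
New sum = old_sum + delta = 201 + (32) = 233

Answer: 233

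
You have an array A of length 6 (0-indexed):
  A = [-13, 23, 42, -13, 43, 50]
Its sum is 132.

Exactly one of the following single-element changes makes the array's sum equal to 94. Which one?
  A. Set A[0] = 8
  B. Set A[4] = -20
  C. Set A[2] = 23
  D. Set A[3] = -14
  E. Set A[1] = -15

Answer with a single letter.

Option A: A[0] -13->8, delta=21, new_sum=132+(21)=153
Option B: A[4] 43->-20, delta=-63, new_sum=132+(-63)=69
Option C: A[2] 42->23, delta=-19, new_sum=132+(-19)=113
Option D: A[3] -13->-14, delta=-1, new_sum=132+(-1)=131
Option E: A[1] 23->-15, delta=-38, new_sum=132+(-38)=94 <-- matches target

Answer: E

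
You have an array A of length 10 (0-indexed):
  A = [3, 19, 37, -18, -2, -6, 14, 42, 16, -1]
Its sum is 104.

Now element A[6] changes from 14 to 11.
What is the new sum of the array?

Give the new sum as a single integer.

Old value at index 6: 14
New value at index 6: 11
Delta = 11 - 14 = -3
New sum = old_sum + delta = 104 + (-3) = 101

Answer: 101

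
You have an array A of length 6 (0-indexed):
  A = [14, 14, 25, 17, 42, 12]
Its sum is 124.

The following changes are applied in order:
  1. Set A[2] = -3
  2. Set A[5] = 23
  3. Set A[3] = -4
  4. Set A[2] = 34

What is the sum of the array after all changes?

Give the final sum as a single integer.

Initial sum: 124
Change 1: A[2] 25 -> -3, delta = -28, sum = 96
Change 2: A[5] 12 -> 23, delta = 11, sum = 107
Change 3: A[3] 17 -> -4, delta = -21, sum = 86
Change 4: A[2] -3 -> 34, delta = 37, sum = 123

Answer: 123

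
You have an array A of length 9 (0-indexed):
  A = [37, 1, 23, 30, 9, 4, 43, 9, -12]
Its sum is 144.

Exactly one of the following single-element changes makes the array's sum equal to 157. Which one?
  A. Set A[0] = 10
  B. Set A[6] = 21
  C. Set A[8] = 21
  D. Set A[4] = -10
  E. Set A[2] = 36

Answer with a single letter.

Option A: A[0] 37->10, delta=-27, new_sum=144+(-27)=117
Option B: A[6] 43->21, delta=-22, new_sum=144+(-22)=122
Option C: A[8] -12->21, delta=33, new_sum=144+(33)=177
Option D: A[4] 9->-10, delta=-19, new_sum=144+(-19)=125
Option E: A[2] 23->36, delta=13, new_sum=144+(13)=157 <-- matches target

Answer: E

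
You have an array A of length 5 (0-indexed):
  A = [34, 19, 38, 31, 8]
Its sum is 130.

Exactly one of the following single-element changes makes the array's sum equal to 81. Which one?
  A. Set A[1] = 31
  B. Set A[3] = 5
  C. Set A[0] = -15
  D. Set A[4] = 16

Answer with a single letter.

Answer: C

Derivation:
Option A: A[1] 19->31, delta=12, new_sum=130+(12)=142
Option B: A[3] 31->5, delta=-26, new_sum=130+(-26)=104
Option C: A[0] 34->-15, delta=-49, new_sum=130+(-49)=81 <-- matches target
Option D: A[4] 8->16, delta=8, new_sum=130+(8)=138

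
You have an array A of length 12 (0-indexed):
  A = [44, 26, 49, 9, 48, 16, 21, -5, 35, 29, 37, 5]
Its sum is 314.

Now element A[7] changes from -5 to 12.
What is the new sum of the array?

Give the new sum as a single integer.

Old value at index 7: -5
New value at index 7: 12
Delta = 12 - -5 = 17
New sum = old_sum + delta = 314 + (17) = 331

Answer: 331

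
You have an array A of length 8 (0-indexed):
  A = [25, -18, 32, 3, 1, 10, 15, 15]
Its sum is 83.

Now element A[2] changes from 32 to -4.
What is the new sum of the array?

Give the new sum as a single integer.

Old value at index 2: 32
New value at index 2: -4
Delta = -4 - 32 = -36
New sum = old_sum + delta = 83 + (-36) = 47

Answer: 47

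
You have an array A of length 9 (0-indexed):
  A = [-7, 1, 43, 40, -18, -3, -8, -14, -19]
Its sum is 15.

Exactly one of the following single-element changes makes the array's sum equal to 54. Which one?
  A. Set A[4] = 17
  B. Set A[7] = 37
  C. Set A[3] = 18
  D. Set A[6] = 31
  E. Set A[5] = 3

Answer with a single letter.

Answer: D

Derivation:
Option A: A[4] -18->17, delta=35, new_sum=15+(35)=50
Option B: A[7] -14->37, delta=51, new_sum=15+(51)=66
Option C: A[3] 40->18, delta=-22, new_sum=15+(-22)=-7
Option D: A[6] -8->31, delta=39, new_sum=15+(39)=54 <-- matches target
Option E: A[5] -3->3, delta=6, new_sum=15+(6)=21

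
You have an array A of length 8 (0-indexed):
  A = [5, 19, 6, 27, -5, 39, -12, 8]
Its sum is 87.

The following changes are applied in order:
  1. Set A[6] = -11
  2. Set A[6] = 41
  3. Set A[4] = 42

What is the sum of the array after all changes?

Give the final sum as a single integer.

Initial sum: 87
Change 1: A[6] -12 -> -11, delta = 1, sum = 88
Change 2: A[6] -11 -> 41, delta = 52, sum = 140
Change 3: A[4] -5 -> 42, delta = 47, sum = 187

Answer: 187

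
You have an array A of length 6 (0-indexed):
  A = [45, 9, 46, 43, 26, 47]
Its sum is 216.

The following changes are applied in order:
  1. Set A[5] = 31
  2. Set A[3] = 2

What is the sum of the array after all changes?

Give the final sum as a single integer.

Answer: 159

Derivation:
Initial sum: 216
Change 1: A[5] 47 -> 31, delta = -16, sum = 200
Change 2: A[3] 43 -> 2, delta = -41, sum = 159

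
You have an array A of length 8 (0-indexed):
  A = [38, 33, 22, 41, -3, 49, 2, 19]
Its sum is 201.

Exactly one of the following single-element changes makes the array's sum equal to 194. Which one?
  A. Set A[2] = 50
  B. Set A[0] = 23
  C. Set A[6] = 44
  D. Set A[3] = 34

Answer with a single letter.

Answer: D

Derivation:
Option A: A[2] 22->50, delta=28, new_sum=201+(28)=229
Option B: A[0] 38->23, delta=-15, new_sum=201+(-15)=186
Option C: A[6] 2->44, delta=42, new_sum=201+(42)=243
Option D: A[3] 41->34, delta=-7, new_sum=201+(-7)=194 <-- matches target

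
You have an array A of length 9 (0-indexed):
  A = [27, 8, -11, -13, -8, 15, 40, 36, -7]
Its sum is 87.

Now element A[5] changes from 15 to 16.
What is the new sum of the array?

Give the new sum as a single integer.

Old value at index 5: 15
New value at index 5: 16
Delta = 16 - 15 = 1
New sum = old_sum + delta = 87 + (1) = 88

Answer: 88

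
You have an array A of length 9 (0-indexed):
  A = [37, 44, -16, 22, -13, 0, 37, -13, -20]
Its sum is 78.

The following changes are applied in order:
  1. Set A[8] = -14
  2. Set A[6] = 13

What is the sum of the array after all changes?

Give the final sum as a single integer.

Answer: 60

Derivation:
Initial sum: 78
Change 1: A[8] -20 -> -14, delta = 6, sum = 84
Change 2: A[6] 37 -> 13, delta = -24, sum = 60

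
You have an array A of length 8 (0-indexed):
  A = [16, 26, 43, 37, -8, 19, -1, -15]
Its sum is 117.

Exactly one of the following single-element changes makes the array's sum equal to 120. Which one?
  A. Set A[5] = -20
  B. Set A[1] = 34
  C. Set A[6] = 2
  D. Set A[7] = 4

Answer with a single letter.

Answer: C

Derivation:
Option A: A[5] 19->-20, delta=-39, new_sum=117+(-39)=78
Option B: A[1] 26->34, delta=8, new_sum=117+(8)=125
Option C: A[6] -1->2, delta=3, new_sum=117+(3)=120 <-- matches target
Option D: A[7] -15->4, delta=19, new_sum=117+(19)=136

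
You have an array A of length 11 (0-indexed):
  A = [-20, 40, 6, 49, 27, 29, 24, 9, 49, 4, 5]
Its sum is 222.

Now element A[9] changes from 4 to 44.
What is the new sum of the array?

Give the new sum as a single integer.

Old value at index 9: 4
New value at index 9: 44
Delta = 44 - 4 = 40
New sum = old_sum + delta = 222 + (40) = 262

Answer: 262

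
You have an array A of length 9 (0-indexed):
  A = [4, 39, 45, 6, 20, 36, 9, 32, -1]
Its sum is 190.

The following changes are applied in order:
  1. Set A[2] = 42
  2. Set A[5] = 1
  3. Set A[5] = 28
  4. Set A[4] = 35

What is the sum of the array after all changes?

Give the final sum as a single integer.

Initial sum: 190
Change 1: A[2] 45 -> 42, delta = -3, sum = 187
Change 2: A[5] 36 -> 1, delta = -35, sum = 152
Change 3: A[5] 1 -> 28, delta = 27, sum = 179
Change 4: A[4] 20 -> 35, delta = 15, sum = 194

Answer: 194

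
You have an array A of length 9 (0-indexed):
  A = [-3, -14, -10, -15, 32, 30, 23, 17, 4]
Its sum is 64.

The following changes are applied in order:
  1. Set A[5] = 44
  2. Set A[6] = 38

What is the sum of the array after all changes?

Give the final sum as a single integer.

Initial sum: 64
Change 1: A[5] 30 -> 44, delta = 14, sum = 78
Change 2: A[6] 23 -> 38, delta = 15, sum = 93

Answer: 93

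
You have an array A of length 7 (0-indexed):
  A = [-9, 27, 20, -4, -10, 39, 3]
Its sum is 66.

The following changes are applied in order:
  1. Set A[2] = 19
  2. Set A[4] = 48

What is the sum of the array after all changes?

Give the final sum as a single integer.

Answer: 123

Derivation:
Initial sum: 66
Change 1: A[2] 20 -> 19, delta = -1, sum = 65
Change 2: A[4] -10 -> 48, delta = 58, sum = 123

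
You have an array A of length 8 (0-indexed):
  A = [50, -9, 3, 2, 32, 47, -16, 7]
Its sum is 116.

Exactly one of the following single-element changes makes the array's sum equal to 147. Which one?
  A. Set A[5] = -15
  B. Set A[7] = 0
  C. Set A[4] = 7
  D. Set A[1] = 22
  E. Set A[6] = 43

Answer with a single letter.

Option A: A[5] 47->-15, delta=-62, new_sum=116+(-62)=54
Option B: A[7] 7->0, delta=-7, new_sum=116+(-7)=109
Option C: A[4] 32->7, delta=-25, new_sum=116+(-25)=91
Option D: A[1] -9->22, delta=31, new_sum=116+(31)=147 <-- matches target
Option E: A[6] -16->43, delta=59, new_sum=116+(59)=175

Answer: D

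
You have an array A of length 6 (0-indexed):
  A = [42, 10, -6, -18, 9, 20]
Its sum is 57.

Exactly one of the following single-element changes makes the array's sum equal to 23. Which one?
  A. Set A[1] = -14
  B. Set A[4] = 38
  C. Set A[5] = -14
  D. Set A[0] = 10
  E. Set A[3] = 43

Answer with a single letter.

Option A: A[1] 10->-14, delta=-24, new_sum=57+(-24)=33
Option B: A[4] 9->38, delta=29, new_sum=57+(29)=86
Option C: A[5] 20->-14, delta=-34, new_sum=57+(-34)=23 <-- matches target
Option D: A[0] 42->10, delta=-32, new_sum=57+(-32)=25
Option E: A[3] -18->43, delta=61, new_sum=57+(61)=118

Answer: C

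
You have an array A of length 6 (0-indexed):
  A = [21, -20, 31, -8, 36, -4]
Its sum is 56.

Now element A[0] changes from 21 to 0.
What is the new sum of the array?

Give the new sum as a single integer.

Answer: 35

Derivation:
Old value at index 0: 21
New value at index 0: 0
Delta = 0 - 21 = -21
New sum = old_sum + delta = 56 + (-21) = 35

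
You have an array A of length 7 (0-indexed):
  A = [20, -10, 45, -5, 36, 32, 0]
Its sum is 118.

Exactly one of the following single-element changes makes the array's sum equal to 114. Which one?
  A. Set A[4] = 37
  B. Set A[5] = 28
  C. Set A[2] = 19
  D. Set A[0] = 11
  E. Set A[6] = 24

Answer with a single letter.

Answer: B

Derivation:
Option A: A[4] 36->37, delta=1, new_sum=118+(1)=119
Option B: A[5] 32->28, delta=-4, new_sum=118+(-4)=114 <-- matches target
Option C: A[2] 45->19, delta=-26, new_sum=118+(-26)=92
Option D: A[0] 20->11, delta=-9, new_sum=118+(-9)=109
Option E: A[6] 0->24, delta=24, new_sum=118+(24)=142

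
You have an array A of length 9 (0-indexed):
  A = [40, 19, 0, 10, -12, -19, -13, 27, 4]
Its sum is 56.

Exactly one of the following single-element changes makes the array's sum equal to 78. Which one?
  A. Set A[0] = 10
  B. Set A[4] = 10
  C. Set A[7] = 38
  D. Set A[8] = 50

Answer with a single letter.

Answer: B

Derivation:
Option A: A[0] 40->10, delta=-30, new_sum=56+(-30)=26
Option B: A[4] -12->10, delta=22, new_sum=56+(22)=78 <-- matches target
Option C: A[7] 27->38, delta=11, new_sum=56+(11)=67
Option D: A[8] 4->50, delta=46, new_sum=56+(46)=102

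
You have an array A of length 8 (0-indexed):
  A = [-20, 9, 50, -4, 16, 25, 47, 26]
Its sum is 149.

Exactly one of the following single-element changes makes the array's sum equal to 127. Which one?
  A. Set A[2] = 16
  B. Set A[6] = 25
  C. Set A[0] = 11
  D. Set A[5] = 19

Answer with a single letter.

Answer: B

Derivation:
Option A: A[2] 50->16, delta=-34, new_sum=149+(-34)=115
Option B: A[6] 47->25, delta=-22, new_sum=149+(-22)=127 <-- matches target
Option C: A[0] -20->11, delta=31, new_sum=149+(31)=180
Option D: A[5] 25->19, delta=-6, new_sum=149+(-6)=143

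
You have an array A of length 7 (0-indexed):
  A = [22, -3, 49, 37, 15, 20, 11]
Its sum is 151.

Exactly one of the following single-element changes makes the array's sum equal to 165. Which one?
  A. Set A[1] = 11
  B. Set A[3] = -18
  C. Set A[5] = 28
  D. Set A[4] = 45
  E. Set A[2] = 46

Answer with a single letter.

Answer: A

Derivation:
Option A: A[1] -3->11, delta=14, new_sum=151+(14)=165 <-- matches target
Option B: A[3] 37->-18, delta=-55, new_sum=151+(-55)=96
Option C: A[5] 20->28, delta=8, new_sum=151+(8)=159
Option D: A[4] 15->45, delta=30, new_sum=151+(30)=181
Option E: A[2] 49->46, delta=-3, new_sum=151+(-3)=148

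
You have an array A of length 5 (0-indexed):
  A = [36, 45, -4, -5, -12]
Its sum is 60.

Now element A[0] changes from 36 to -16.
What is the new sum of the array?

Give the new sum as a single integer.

Old value at index 0: 36
New value at index 0: -16
Delta = -16 - 36 = -52
New sum = old_sum + delta = 60 + (-52) = 8

Answer: 8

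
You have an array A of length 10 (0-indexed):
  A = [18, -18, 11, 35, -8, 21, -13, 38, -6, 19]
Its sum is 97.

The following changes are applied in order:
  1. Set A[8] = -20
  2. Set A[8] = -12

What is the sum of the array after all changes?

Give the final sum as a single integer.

Answer: 91

Derivation:
Initial sum: 97
Change 1: A[8] -6 -> -20, delta = -14, sum = 83
Change 2: A[8] -20 -> -12, delta = 8, sum = 91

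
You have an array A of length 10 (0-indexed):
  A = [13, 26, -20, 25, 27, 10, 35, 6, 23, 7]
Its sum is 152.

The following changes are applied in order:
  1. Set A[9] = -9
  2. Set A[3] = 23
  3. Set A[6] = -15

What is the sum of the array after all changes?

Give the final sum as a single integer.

Initial sum: 152
Change 1: A[9] 7 -> -9, delta = -16, sum = 136
Change 2: A[3] 25 -> 23, delta = -2, sum = 134
Change 3: A[6] 35 -> -15, delta = -50, sum = 84

Answer: 84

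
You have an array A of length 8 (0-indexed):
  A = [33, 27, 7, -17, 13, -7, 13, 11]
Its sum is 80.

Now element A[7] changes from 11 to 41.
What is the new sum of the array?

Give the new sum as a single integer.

Answer: 110

Derivation:
Old value at index 7: 11
New value at index 7: 41
Delta = 41 - 11 = 30
New sum = old_sum + delta = 80 + (30) = 110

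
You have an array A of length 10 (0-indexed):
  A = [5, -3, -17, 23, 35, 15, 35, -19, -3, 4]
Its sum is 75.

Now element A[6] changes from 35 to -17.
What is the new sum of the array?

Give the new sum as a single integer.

Old value at index 6: 35
New value at index 6: -17
Delta = -17 - 35 = -52
New sum = old_sum + delta = 75 + (-52) = 23

Answer: 23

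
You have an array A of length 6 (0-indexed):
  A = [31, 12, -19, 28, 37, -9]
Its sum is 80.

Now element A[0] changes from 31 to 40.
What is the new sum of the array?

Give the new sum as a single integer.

Old value at index 0: 31
New value at index 0: 40
Delta = 40 - 31 = 9
New sum = old_sum + delta = 80 + (9) = 89

Answer: 89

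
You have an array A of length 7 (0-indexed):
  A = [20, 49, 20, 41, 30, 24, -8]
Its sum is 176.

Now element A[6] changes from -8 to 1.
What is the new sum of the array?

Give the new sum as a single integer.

Answer: 185

Derivation:
Old value at index 6: -8
New value at index 6: 1
Delta = 1 - -8 = 9
New sum = old_sum + delta = 176 + (9) = 185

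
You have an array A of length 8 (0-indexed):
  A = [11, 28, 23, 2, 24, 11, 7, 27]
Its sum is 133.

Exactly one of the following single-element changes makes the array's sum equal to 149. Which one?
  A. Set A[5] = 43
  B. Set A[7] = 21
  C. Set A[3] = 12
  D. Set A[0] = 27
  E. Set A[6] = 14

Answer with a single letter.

Answer: D

Derivation:
Option A: A[5] 11->43, delta=32, new_sum=133+(32)=165
Option B: A[7] 27->21, delta=-6, new_sum=133+(-6)=127
Option C: A[3] 2->12, delta=10, new_sum=133+(10)=143
Option D: A[0] 11->27, delta=16, new_sum=133+(16)=149 <-- matches target
Option E: A[6] 7->14, delta=7, new_sum=133+(7)=140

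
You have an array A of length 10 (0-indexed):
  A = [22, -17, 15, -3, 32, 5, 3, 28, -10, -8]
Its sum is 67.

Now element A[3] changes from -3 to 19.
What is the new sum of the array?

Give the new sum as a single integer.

Old value at index 3: -3
New value at index 3: 19
Delta = 19 - -3 = 22
New sum = old_sum + delta = 67 + (22) = 89

Answer: 89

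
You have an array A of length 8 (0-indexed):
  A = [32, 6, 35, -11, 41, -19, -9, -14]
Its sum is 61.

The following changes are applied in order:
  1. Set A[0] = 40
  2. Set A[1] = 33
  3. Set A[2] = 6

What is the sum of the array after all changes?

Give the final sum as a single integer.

Initial sum: 61
Change 1: A[0] 32 -> 40, delta = 8, sum = 69
Change 2: A[1] 6 -> 33, delta = 27, sum = 96
Change 3: A[2] 35 -> 6, delta = -29, sum = 67

Answer: 67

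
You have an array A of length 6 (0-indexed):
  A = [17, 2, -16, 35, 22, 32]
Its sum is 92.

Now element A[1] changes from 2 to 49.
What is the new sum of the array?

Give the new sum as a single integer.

Answer: 139

Derivation:
Old value at index 1: 2
New value at index 1: 49
Delta = 49 - 2 = 47
New sum = old_sum + delta = 92 + (47) = 139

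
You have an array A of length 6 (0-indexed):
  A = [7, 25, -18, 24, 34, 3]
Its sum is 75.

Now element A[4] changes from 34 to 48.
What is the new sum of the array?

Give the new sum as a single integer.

Answer: 89

Derivation:
Old value at index 4: 34
New value at index 4: 48
Delta = 48 - 34 = 14
New sum = old_sum + delta = 75 + (14) = 89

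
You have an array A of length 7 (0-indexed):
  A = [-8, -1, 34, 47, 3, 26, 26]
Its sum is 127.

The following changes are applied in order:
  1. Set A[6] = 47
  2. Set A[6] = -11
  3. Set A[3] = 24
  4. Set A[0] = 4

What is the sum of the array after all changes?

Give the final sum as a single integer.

Answer: 79

Derivation:
Initial sum: 127
Change 1: A[6] 26 -> 47, delta = 21, sum = 148
Change 2: A[6] 47 -> -11, delta = -58, sum = 90
Change 3: A[3] 47 -> 24, delta = -23, sum = 67
Change 4: A[0] -8 -> 4, delta = 12, sum = 79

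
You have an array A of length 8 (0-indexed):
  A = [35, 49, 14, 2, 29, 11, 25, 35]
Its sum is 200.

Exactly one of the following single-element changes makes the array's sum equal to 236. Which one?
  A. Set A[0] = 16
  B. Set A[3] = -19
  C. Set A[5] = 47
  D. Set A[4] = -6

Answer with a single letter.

Answer: C

Derivation:
Option A: A[0] 35->16, delta=-19, new_sum=200+(-19)=181
Option B: A[3] 2->-19, delta=-21, new_sum=200+(-21)=179
Option C: A[5] 11->47, delta=36, new_sum=200+(36)=236 <-- matches target
Option D: A[4] 29->-6, delta=-35, new_sum=200+(-35)=165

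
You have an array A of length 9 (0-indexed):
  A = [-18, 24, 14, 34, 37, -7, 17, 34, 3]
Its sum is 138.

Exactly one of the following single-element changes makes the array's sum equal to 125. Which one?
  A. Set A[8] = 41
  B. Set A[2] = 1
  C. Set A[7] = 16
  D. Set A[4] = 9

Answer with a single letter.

Option A: A[8] 3->41, delta=38, new_sum=138+(38)=176
Option B: A[2] 14->1, delta=-13, new_sum=138+(-13)=125 <-- matches target
Option C: A[7] 34->16, delta=-18, new_sum=138+(-18)=120
Option D: A[4] 37->9, delta=-28, new_sum=138+(-28)=110

Answer: B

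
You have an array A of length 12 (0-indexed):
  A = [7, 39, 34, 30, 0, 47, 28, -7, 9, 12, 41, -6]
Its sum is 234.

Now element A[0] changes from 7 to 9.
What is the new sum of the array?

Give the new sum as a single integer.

Old value at index 0: 7
New value at index 0: 9
Delta = 9 - 7 = 2
New sum = old_sum + delta = 234 + (2) = 236

Answer: 236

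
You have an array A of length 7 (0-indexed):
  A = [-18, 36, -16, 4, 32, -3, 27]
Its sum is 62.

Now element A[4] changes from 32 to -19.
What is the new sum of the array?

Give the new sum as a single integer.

Answer: 11

Derivation:
Old value at index 4: 32
New value at index 4: -19
Delta = -19 - 32 = -51
New sum = old_sum + delta = 62 + (-51) = 11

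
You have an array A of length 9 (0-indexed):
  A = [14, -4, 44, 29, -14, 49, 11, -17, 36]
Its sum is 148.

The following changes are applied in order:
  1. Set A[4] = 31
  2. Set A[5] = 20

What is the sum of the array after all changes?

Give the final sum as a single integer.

Initial sum: 148
Change 1: A[4] -14 -> 31, delta = 45, sum = 193
Change 2: A[5] 49 -> 20, delta = -29, sum = 164

Answer: 164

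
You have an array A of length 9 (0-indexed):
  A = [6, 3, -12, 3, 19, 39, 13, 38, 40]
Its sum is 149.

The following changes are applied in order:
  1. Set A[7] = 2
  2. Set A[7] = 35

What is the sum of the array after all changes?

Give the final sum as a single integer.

Initial sum: 149
Change 1: A[7] 38 -> 2, delta = -36, sum = 113
Change 2: A[7] 2 -> 35, delta = 33, sum = 146

Answer: 146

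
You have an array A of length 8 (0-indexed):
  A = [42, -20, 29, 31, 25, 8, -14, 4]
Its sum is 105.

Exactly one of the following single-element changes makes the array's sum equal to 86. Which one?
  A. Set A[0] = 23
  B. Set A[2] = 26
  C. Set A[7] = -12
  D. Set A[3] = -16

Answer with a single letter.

Answer: A

Derivation:
Option A: A[0] 42->23, delta=-19, new_sum=105+(-19)=86 <-- matches target
Option B: A[2] 29->26, delta=-3, new_sum=105+(-3)=102
Option C: A[7] 4->-12, delta=-16, new_sum=105+(-16)=89
Option D: A[3] 31->-16, delta=-47, new_sum=105+(-47)=58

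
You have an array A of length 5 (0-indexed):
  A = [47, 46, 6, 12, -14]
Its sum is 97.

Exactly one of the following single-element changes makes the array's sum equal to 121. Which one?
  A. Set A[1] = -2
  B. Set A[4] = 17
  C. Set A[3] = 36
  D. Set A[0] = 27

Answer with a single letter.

Answer: C

Derivation:
Option A: A[1] 46->-2, delta=-48, new_sum=97+(-48)=49
Option B: A[4] -14->17, delta=31, new_sum=97+(31)=128
Option C: A[3] 12->36, delta=24, new_sum=97+(24)=121 <-- matches target
Option D: A[0] 47->27, delta=-20, new_sum=97+(-20)=77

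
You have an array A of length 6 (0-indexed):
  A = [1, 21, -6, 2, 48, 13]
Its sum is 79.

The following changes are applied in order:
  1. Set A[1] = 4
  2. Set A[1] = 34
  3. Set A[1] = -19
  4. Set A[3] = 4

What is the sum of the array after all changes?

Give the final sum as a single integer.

Initial sum: 79
Change 1: A[1] 21 -> 4, delta = -17, sum = 62
Change 2: A[1] 4 -> 34, delta = 30, sum = 92
Change 3: A[1] 34 -> -19, delta = -53, sum = 39
Change 4: A[3] 2 -> 4, delta = 2, sum = 41

Answer: 41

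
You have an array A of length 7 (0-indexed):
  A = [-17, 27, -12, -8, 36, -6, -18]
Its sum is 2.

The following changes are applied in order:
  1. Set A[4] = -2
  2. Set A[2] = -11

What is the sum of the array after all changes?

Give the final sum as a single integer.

Initial sum: 2
Change 1: A[4] 36 -> -2, delta = -38, sum = -36
Change 2: A[2] -12 -> -11, delta = 1, sum = -35

Answer: -35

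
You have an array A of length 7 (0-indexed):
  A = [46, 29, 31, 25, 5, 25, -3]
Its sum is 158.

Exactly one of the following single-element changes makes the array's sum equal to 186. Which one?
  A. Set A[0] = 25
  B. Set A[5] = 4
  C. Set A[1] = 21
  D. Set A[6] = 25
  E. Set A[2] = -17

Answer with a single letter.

Answer: D

Derivation:
Option A: A[0] 46->25, delta=-21, new_sum=158+(-21)=137
Option B: A[5] 25->4, delta=-21, new_sum=158+(-21)=137
Option C: A[1] 29->21, delta=-8, new_sum=158+(-8)=150
Option D: A[6] -3->25, delta=28, new_sum=158+(28)=186 <-- matches target
Option E: A[2] 31->-17, delta=-48, new_sum=158+(-48)=110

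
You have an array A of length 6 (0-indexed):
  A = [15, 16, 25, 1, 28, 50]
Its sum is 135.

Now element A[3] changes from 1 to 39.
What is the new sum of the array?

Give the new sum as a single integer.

Old value at index 3: 1
New value at index 3: 39
Delta = 39 - 1 = 38
New sum = old_sum + delta = 135 + (38) = 173

Answer: 173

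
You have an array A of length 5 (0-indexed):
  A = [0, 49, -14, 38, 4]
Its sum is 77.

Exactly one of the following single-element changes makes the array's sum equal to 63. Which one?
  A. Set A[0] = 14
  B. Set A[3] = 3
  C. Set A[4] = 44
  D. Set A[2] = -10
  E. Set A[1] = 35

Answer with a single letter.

Answer: E

Derivation:
Option A: A[0] 0->14, delta=14, new_sum=77+(14)=91
Option B: A[3] 38->3, delta=-35, new_sum=77+(-35)=42
Option C: A[4] 4->44, delta=40, new_sum=77+(40)=117
Option D: A[2] -14->-10, delta=4, new_sum=77+(4)=81
Option E: A[1] 49->35, delta=-14, new_sum=77+(-14)=63 <-- matches target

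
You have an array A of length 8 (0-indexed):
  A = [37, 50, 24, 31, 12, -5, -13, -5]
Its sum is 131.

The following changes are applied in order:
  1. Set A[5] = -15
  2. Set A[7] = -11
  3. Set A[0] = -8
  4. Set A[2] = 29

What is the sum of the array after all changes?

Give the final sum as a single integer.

Answer: 75

Derivation:
Initial sum: 131
Change 1: A[5] -5 -> -15, delta = -10, sum = 121
Change 2: A[7] -5 -> -11, delta = -6, sum = 115
Change 3: A[0] 37 -> -8, delta = -45, sum = 70
Change 4: A[2] 24 -> 29, delta = 5, sum = 75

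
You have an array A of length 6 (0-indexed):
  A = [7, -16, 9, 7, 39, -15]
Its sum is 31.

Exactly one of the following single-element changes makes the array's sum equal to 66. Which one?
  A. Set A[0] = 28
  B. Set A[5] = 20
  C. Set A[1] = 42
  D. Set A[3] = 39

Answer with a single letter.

Option A: A[0] 7->28, delta=21, new_sum=31+(21)=52
Option B: A[5] -15->20, delta=35, new_sum=31+(35)=66 <-- matches target
Option C: A[1] -16->42, delta=58, new_sum=31+(58)=89
Option D: A[3] 7->39, delta=32, new_sum=31+(32)=63

Answer: B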